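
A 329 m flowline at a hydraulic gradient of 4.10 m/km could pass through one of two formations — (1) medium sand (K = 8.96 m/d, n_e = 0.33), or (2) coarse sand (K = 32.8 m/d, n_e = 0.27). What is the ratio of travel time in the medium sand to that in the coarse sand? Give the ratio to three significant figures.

4.47

Unit 1 (medium sand): v = 8.96×0.0041/0.33 = 0.1113 m/d, t = 329/0.1113 = 2955 d
Unit 2 (coarse sand): v = 32.8×0.0041/0.27 = 0.4981 m/d, t = 329/0.4981 = 660.5 d
t(medium sand) / t(coarse sand) = 2955/660.5 = 4.47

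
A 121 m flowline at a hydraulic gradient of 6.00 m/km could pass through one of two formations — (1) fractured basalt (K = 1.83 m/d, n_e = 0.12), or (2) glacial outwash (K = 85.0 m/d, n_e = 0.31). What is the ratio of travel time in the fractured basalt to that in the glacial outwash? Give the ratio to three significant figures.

Unit 1 (fractured basalt): v = 1.83×0.0060/0.12 = 0.09150 m/d, t = 121/0.09150 = 1322 d
Unit 2 (glacial outwash): v = 85.0×0.0060/0.31 = 1.645 m/d, t = 121/1.645 = 73.55 d
t(fractured basalt) / t(glacial outwash) = 1322/73.55 = 18.0

18.0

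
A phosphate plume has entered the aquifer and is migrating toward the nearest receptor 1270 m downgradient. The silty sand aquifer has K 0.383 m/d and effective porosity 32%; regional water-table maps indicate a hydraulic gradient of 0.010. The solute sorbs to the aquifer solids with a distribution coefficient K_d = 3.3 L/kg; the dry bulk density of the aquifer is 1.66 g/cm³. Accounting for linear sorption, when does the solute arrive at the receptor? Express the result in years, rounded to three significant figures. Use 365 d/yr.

5270 years

Darcy flux q = K·i = 0.383 × 0.010 = 0.003830 m/d
Seepage velocity v = q / n = 0.003830 / 0.32 = 0.01197 m/d
Retardation R = 1 + ρ_b·K_d/n = 1 + 1.66×3.3/0.32 = 18.12
Contaminant velocity v_c = v/R = 0.01197/18.12 = 6.606e-4 m/d
t = L/v_c = 1270/6.606e-4 = 1.923e6 d
   = 1.923e6/365 = 5270 yr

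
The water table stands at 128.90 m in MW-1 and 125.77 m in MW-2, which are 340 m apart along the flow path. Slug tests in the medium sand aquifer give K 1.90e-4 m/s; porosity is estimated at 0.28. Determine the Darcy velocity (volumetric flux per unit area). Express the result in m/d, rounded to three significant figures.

0.151 m/d

Hydraulic gradient i = (128.90 − 125.77) / 340 = 3.13 / 340 = 0.009206
K = 1.90e-4 m/s × 86400 s/d = 16.42 m/d
Specific discharge q = 16.42 × 0.009206 = 0.1511 m/d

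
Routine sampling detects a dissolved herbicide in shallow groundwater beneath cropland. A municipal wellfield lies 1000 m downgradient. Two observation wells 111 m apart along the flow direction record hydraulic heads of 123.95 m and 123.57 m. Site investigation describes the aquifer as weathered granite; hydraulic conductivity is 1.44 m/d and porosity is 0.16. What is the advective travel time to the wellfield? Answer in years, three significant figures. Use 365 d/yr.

Hydraulic gradient i = (123.95 − 123.57) / 111 = 0.38 / 111 = 0.003423
q = Ki = 1.44 × 0.003423 = 0.004930 m/d
v_s = q/n_e = 0.004930/0.16 = 0.03081 m/d
t = L / v = 1000 / 0.03081 = 32460 d
   = 32460 / 365 = 88.9 yr

88.9 years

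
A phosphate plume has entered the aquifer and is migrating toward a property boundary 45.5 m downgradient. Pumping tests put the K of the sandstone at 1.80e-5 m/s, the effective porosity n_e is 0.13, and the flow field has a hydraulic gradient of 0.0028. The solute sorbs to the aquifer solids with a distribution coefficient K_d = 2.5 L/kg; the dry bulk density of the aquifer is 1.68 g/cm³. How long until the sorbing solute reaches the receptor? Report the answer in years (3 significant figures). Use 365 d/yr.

K = 1.80e-5 m/s × 86400 s/d = 1.555 m/d
q = Ki = 1.555 × 0.0028 = 0.004355 m/d
v = Ki/n = 1.555·0.0028/0.13 = 0.03350 m/d
Retardation R = 1 + ρ_b·K_d/n = 1 + 1.68×2.5/0.13 = 33.31
Contaminant velocity v_c = v/R = 0.03350/33.31 = 0.001006 m/d
t = L/v_c = 45.5/0.001006 = 45240 d
   = 45240/365 = 124 yr

124 years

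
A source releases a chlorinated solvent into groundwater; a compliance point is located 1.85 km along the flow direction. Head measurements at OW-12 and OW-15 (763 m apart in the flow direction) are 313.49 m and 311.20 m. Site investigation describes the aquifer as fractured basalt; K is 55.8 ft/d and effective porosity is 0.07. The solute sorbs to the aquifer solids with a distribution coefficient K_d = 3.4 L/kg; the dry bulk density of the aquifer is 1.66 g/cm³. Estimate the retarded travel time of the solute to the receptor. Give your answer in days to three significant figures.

207000 days

Hydraulic gradient i = (313.49 − 311.20) / 763 = 2.29 / 763 = 0.003001
K = 55.8 ft/d × 0.3048 = 17.01 m/d
Darcy flux q = K·i = 17.01 × 0.003001 = 0.05105 m/d
Average linear velocity = 0.05105 / 0.07 = 0.7292 m/d
Retardation R = 1 + ρ_b·K_d/n = 1 + 1.66×3.4/0.07 = 81.63
Contaminant velocity v_c = v/R = 0.7292/81.63 = 0.008933 m/d
L = 1.85 km = 1850 m
t = L/v_c = 1850/0.008933 = 207100 d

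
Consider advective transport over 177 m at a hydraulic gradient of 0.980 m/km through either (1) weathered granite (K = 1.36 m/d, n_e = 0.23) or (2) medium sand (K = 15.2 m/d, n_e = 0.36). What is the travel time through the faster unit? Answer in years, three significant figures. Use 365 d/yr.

Unit 1 (weathered granite): v = 1.36×9.8e-4/0.23 = 0.005795 m/d, t = 177/0.005795 = 30540 d
Unit 2 (medium sand): v = 15.2×9.8e-4/0.36 = 0.04138 m/d, t = 177/0.04138 = 4278 d
Faster: 4278 d / 365 = 11.7 yr

11.7 years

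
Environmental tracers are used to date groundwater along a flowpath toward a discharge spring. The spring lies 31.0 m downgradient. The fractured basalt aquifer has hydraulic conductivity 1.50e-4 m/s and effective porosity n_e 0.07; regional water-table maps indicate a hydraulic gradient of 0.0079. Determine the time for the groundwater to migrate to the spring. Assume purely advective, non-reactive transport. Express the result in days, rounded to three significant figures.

K = 1.50e-4 m/s × 86400 s/d = 12.96 m/d
q = Ki = 12.96 × 0.0079 = 0.1024 m/d
v = Ki/n = 12.96·0.0079/0.07 = 1.463 m/d
t = L / v = 31.0 / 1.463 = 21.19 d

21.2 days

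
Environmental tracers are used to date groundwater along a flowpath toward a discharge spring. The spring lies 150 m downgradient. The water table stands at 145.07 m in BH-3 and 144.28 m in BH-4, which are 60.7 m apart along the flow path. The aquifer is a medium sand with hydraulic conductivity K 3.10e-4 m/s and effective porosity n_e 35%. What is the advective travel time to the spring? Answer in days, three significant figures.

151 days

Hydraulic gradient i = (145.07 − 144.28) / 60.7 = 0.79 / 60.7 = 0.01301
K = 3.10e-4 m/s × 86400 s/d = 26.78 m/d
q = Ki = 26.78 × 0.01301 = 0.3486 m/d
Average linear velocity = 0.3486 / 0.35 = 0.9960 m/d
t = L / v = 150 / 0.9960 = 150.6 d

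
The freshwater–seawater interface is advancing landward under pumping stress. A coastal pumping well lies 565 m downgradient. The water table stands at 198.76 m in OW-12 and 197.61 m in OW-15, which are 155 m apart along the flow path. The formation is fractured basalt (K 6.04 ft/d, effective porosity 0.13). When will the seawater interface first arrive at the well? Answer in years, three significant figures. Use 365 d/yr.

14.7 years

Hydraulic gradient i = (198.76 − 197.61) / 155 = 1.15 / 155 = 0.007419
K = 6.04 ft/d × 0.3048 = 1.841 m/d
q = Ki = 1.841 × 0.007419 = 0.01366 m/d
Average linear velocity = 0.01366 / 0.13 = 0.1051 m/d
t = L / v = 565 / 0.1051 = 5377 d
   = 5377 / 365 = 14.7 yr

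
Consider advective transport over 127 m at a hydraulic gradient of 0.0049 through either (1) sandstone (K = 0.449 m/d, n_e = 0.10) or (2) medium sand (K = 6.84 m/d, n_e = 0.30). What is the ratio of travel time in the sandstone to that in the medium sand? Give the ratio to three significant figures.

Unit 1 (sandstone): v = 0.449×0.0049/0.10 = 0.02200 m/d, t = 127/0.02200 = 5772 d
Unit 2 (medium sand): v = 6.84×0.0049/0.30 = 0.1117 m/d, t = 127/0.1117 = 1137 d
t(sandstone) / t(medium sand) = 5772/1137 = 5.08

5.08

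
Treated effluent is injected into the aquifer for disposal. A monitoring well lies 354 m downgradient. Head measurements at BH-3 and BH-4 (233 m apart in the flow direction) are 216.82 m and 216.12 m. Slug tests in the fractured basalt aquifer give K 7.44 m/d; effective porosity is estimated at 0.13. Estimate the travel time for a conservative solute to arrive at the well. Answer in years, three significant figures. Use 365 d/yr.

5.64 years

Hydraulic gradient i = (216.82 − 216.12) / 233 = 0.70 / 233 = 0.003004
Specific discharge q = 7.44 × 0.003004 = 0.02235 m/d
v_s = q/n_e = 0.02235/0.13 = 0.1719 m/d
t = L / v = 354 / 0.1719 = 2059 d
   = 2059 / 365 = 5.64 yr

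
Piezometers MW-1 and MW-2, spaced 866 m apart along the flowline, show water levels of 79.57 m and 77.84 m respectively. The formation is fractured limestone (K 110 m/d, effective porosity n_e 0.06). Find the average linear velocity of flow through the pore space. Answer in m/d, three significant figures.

Hydraulic gradient i = (79.57 − 77.84) / 866 = 1.73 / 866 = 0.001998
Specific discharge q = 110 × 0.001998 = 0.2197 m/d
v_s = q/n_e = 0.2197/0.06 = 3.662 m/d

3.66 m/d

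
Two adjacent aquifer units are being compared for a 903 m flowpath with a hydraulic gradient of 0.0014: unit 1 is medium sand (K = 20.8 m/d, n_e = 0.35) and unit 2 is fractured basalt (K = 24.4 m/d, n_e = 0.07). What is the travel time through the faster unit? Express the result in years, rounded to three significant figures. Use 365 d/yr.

5.07 years

Unit 1 (medium sand): v = 20.8×0.0014/0.35 = 0.08320 m/d, t = 903/0.08320 = 10850 d
Unit 2 (fractured basalt): v = 24.4×0.0014/0.07 = 0.4880 m/d, t = 903/0.4880 = 1850 d
Faster: 1850 d / 365 = 5.07 yr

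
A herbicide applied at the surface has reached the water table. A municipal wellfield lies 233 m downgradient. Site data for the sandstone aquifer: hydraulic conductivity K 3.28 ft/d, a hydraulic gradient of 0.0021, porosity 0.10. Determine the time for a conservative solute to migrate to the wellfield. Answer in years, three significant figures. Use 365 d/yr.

30.4 years

K = 3.28 ft/d × 0.3048 = 0.9997 m/d
Specific discharge q = 0.9997 × 0.0021 = 0.002099 m/d
v = Ki/n = 0.9997·0.0021/0.10 = 0.02099 m/d
t = L / v = 233 / 0.02099 = 11100 d
   = 11100 / 365 = 30.4 yr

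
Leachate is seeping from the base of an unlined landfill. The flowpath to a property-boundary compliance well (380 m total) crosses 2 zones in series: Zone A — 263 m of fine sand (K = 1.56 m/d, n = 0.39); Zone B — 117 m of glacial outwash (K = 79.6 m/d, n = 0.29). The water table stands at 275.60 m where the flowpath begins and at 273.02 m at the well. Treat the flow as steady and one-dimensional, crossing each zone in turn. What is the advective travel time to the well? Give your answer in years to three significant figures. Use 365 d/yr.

24.7 years

Total head drop ΔH = 275.60 − 273.02 = 2.58 m
Steady 1-D flow in series ⇒ the Darcy flux q is identical in every zone and the zone head losses add (resistances L/K in series).
Σ(L/K) = 263/1.56 + 117/79.6 = 168.6 + 1.470 = 170.1 d
q = ΔH / Σ(L/K) = 2.58 / 170.1 = 0.01517 m/d (same in every zone)
Zone A: v = q/n = 0.01517/0.39 = 0.03890 m/d → t_A = 263/0.03890 = 6761 d
Zone B: v = q/n = 0.01517/0.29 = 0.05231 m/d → t_B = 117/0.05231 = 2236 d
Total t = 6761 + 2236 = 8997 d
   = 8997 / 365 = 24.7 yr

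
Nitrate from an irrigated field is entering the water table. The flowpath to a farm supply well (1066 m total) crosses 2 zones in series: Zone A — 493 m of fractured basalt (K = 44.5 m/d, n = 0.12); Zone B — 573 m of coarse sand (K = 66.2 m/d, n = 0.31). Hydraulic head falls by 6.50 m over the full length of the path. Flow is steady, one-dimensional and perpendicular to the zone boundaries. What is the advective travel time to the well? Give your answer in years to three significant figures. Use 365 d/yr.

Steady 1-D flow in series ⇒ the Darcy flux q is identical in every zone and the zone head losses add (resistances L/K in series).
Σ(L/K) = 493/44.5 + 573/66.2 = 11.08 + 8.656 = 19.73 d
q = ΔH / Σ(L/K) = 6.50 / 19.73 = 0.3294 m/d (same in every zone)
Zone A: v = q/n = 0.3294/0.12 = 2.745 m/d → t_A = 493/2.745 = 179.6 d
Zone B: v = q/n = 0.3294/0.31 = 1.063 m/d → t_B = 573/1.063 = 539.3 d
Total t = 179.6 + 539.3 = 718.9 d
   = 718.9 / 365 = 1.97 yr

1.97 years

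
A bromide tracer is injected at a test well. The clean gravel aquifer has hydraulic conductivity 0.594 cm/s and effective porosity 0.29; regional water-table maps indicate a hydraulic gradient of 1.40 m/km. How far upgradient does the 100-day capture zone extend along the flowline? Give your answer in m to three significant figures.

248 m

K = 0.594 cm/s × 864 = 513.2 m/d
q = Ki = 513.2 × 0.0014 = 0.7185 m/d
Seepage velocity v = q / n = 0.7185 / 0.29 = 2.478 m/d
L = v × T = 2.478 × 100 = 247.8 m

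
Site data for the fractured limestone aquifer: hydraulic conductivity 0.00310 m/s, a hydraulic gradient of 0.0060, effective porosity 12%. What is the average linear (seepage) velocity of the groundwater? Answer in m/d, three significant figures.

13.4 m/d

K = 0.00310 m/s × 86400 s/d = 267.8 m/d
Specific discharge q = 267.8 × 0.0060 = 1.607 m/d
Average linear velocity = 1.607 / 0.12 = 13.39 m/d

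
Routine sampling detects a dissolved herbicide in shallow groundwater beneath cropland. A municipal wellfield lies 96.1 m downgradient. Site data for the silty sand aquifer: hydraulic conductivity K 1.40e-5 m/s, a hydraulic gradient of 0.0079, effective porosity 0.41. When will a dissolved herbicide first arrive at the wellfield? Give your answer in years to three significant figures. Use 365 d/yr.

11.3 years

K = 1.40e-5 m/s × 86400 s/d = 1.210 m/d
q = Ki = 1.210 × 0.0079 = 0.009556 m/d
Average linear velocity = 0.009556 / 0.41 = 0.02331 m/d
t = L / v = 96.1 / 0.02331 = 4123 d
   = 4123 / 365 = 11.3 yr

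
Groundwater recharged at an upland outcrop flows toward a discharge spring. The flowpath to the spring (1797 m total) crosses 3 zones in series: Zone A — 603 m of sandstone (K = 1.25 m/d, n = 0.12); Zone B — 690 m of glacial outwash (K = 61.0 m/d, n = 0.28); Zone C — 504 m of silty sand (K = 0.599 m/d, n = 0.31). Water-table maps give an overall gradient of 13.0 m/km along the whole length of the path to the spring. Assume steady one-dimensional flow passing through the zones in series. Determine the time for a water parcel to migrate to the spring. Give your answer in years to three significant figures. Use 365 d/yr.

Continuity: the same q passes through each zone, so ΔH = q·Σ(L_j/K_j) — the zones act as resistances in series.
Σ(L/K) = 603/1.25 + 690/61.0 + 504/0.599 = 482.4 + 11.31 + 841.4 = 1335 d
K_eq = L_total / Σ(L/K) = 1797 / 1335 = 1.346 m/d
q = K_eq · i = 1.346 × 0.013 = 0.01750 m/d (same in every zone)
Zone A: v = q/n = 0.01750/0.12 = 0.1458 m/d → t_A = 603/0.1458 = 4135 d
Zone B: v = q/n = 0.01750/0.28 = 0.06249 m/d → t_B = 690/0.06249 = 11040 d
Zone C: v = q/n = 0.01750/0.31 = 0.05644 m/d → t_C = 504/0.05644 = 8929 d
Total t = 4135 + 11040 + 8929 = 24110 d
   = 24110 / 365 = 66.0 yr

66.0 years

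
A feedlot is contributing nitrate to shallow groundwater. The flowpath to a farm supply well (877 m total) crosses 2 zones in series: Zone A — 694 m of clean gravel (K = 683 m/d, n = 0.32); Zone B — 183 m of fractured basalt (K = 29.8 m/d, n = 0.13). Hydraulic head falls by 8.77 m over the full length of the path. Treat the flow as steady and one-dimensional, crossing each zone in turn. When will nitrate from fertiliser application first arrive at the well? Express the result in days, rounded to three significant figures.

201 days

Continuity: the same q passes through each zone, so ΔH = q·Σ(L_j/K_j) — the zones act as resistances in series.
Σ(L/K) = 694/683 + 183/29.8 = 1.016 + 6.141 = 7.157 d
q = ΔH / Σ(L/K) = 8.77 / 7.157 = 1.225 m/d (same in every zone)
Zone A: v = q/n = 1.225/0.32 = 3.829 m/d → t_A = 694/3.829 = 181.2 d
Zone B: v = q/n = 1.225/0.13 = 9.426 m/d → t_B = 183/9.426 = 19.41 d
Total t = 181.2 + 19.41 = 200.7 d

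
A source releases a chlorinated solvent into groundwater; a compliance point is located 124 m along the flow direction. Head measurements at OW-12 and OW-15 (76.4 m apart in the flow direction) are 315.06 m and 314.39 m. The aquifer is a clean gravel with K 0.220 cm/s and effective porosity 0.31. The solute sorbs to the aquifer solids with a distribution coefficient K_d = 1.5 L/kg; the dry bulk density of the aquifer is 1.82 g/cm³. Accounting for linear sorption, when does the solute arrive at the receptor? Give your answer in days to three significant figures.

226 days

Hydraulic gradient i = (315.06 − 314.39) / 76.4 = 0.67 / 76.4 = 0.008770
K = 0.220 cm/s × 864 = 190.1 m/d
Darcy flux q = K·i = 190.1 × 0.008770 = 1.667 m/d
Average linear velocity = 1.667 / 0.31 = 5.377 m/d
Retardation R = 1 + ρ_b·K_d/n = 1 + 1.82×1.5/0.31 = 9.806
Contaminant velocity v_c = v/R = 5.377/9.806 = 0.5483 m/d
t = L/v_c = 124/0.5483 = 226.1 d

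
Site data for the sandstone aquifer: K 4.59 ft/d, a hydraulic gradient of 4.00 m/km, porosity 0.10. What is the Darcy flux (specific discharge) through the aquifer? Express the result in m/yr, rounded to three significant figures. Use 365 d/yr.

2.04 m/yr

K = 4.59 ft/d × 0.3048 = 1.399 m/d
q = Ki = 1.399 × 0.0040 = 0.005596 m/d
   = 0.005596 × 365 = 2.04 m/yr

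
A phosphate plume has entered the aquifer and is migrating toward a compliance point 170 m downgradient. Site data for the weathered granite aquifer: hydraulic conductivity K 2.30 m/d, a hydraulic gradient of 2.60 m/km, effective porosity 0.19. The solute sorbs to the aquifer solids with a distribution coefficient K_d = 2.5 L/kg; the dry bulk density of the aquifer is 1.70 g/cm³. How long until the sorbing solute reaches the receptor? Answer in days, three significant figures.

126000 days

Darcy flux q = K·i = 2.30 × 0.0026 = 0.005980 m/d
Average linear velocity = 0.005980 / 0.19 = 0.03147 m/d
Retardation R = 1 + ρ_b·K_d/n = 1 + 1.70×2.5/0.19 = 23.37
Contaminant velocity v_c = v/R = 0.03147/23.37 = 0.001347 m/d
t = L/v_c = 170/0.001347 = 126200 d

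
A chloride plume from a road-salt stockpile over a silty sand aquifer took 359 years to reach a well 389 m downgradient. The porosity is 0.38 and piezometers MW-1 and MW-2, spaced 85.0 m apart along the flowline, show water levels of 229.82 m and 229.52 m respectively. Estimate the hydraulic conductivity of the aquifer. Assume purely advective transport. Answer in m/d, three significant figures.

Hydraulic gradient i = (229.82 − 229.52) / 85.0 = 0.30 / 85.0 = 0.003529
t = 359 years = 131000 d
v = L / t = 389 / 131000 = 0.002969 m/d
K = v · n / i = 0.002969 × 0.38 / 0.003529 = 0.320 m/d

0.320 m/d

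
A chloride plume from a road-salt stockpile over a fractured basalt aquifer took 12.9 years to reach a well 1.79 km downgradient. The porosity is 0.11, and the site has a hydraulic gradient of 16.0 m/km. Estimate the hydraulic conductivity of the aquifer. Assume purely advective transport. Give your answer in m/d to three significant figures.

2.61 m/d

t = 12.9 years = 4709 d
L = 1.79 km = 1790 m
v = L / t = 1790 / 4709 = 0.3802 m/d
K = v · n / i = 0.3802 × 0.11 / 0.016 = 2.61 m/d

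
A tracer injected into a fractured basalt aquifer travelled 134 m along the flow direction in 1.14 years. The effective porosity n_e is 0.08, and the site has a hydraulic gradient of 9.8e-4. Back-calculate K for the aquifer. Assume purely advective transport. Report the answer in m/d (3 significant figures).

26.3 m/d

t = 1.14 years = 416.1 d
v = L / t = 134 / 416.1 = 0.3220 m/d
K = v · n / i = 0.3220 × 0.08 / 9.8e-4 = 26.3 m/d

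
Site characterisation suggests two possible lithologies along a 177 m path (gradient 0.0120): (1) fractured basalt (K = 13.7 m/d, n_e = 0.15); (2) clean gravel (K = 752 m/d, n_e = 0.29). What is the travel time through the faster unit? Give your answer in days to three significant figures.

Unit 1 (fractured basalt): v = 13.7×0.012/0.15 = 1.096 m/d, t = 177/1.096 = 161.5 d
Unit 2 (clean gravel): v = 752×0.012/0.29 = 31.12 m/d, t = 177/31.12 = 5.688 d
Faster unit: t = 5.69 d

5.69 days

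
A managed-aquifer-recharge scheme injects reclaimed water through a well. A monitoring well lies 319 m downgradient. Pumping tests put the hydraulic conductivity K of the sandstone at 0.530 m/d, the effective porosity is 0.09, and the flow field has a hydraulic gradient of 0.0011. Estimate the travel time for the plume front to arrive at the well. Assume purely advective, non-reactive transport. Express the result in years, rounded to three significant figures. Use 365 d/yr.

135 years

Specific discharge q = 0.530 × 0.0011 = 5.830e-4 m/d
v_s = q/n_e = 5.830e-4/0.09 = 0.006478 m/d
t = L / v = 319 / 0.006478 = 49250 d
   = 49250 / 365 = 135 yr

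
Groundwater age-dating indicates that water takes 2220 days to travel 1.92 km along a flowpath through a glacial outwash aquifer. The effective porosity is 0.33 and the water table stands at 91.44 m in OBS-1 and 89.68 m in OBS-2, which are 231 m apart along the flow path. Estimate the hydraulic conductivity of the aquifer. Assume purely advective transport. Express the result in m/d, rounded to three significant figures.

37.5 m/d

Hydraulic gradient i = (91.44 − 89.68) / 231 = 1.76 / 231 = 0.007619
L = 1.92 km = 1920 m
v = L / t = 1920 / 2220 = 0.8649 m/d
K = v · n / i = 0.8649 × 0.33 / 0.007619 = 37.5 m/d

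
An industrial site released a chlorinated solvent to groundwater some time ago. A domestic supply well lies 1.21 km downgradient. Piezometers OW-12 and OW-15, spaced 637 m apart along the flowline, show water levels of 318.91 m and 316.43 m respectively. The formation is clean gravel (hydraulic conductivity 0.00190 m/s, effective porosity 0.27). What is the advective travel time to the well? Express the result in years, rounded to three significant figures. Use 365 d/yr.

Hydraulic gradient i = (318.91 − 316.43) / 637 = 2.48 / 637 = 0.003893
K = 0.00190 m/s × 86400 s/d = 164.2 m/d
q = Ki = 164.2 × 0.003893 = 0.6391 m/d
v = Ki/n = 164.2·0.003893/0.27 = 2.367 m/d
L = 1.21 km = 1210 m
t = L / v = 1210 / 2.367 = 511.2 d
   = 511.2 / 365 = 1.40 yr

1.40 years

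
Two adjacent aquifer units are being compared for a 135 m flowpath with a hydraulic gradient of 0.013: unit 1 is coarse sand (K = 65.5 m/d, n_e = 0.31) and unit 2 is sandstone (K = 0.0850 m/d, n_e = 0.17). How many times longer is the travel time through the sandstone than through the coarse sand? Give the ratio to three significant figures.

Unit 1 (coarse sand): v = 65.5×0.013/0.31 = 2.747 m/d, t = 135/2.747 = 49.15 d
Unit 2 (sandstone): v = 0.0850×0.013/0.17 = 0.006500 m/d, t = 135/0.006500 = 20770 d
t(sandstone) / t(coarse sand) = 20770/49.15 = 423

423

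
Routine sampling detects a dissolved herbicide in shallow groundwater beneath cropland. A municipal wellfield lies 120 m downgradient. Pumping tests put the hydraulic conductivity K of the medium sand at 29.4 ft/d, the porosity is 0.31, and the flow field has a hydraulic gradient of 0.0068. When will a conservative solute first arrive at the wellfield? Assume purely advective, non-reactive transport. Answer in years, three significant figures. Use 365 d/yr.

1.67 years

K = 29.4 ft/d × 0.3048 = 8.961 m/d
Darcy flux q = K·i = 8.961 × 0.0068 = 0.06094 m/d
Average linear velocity = 0.06094 / 0.31 = 0.1966 m/d
t = L / v = 120 / 0.1966 = 610.5 d
   = 610.5 / 365 = 1.67 yr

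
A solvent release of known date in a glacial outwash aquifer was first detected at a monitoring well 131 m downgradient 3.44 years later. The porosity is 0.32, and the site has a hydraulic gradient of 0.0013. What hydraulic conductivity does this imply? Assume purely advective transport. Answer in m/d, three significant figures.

t = 3.44 years = 1256 d
v = L / t = 131 / 1256 = 0.1043 m/d
K = v · n / i = 0.1043 × 0.32 / 0.0013 = 25.7 m/d

25.7 m/d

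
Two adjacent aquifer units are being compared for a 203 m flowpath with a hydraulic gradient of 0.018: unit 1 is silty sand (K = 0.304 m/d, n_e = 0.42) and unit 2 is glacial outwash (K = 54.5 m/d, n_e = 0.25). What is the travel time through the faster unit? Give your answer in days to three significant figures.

Unit 1 (silty sand): v = 0.304×0.018/0.42 = 0.01303 m/d, t = 203/0.01303 = 15580 d
Unit 2 (glacial outwash): v = 54.5×0.018/0.25 = 3.924 m/d, t = 203/3.924 = 51.73 d
Faster unit: t = 51.7 d

51.7 days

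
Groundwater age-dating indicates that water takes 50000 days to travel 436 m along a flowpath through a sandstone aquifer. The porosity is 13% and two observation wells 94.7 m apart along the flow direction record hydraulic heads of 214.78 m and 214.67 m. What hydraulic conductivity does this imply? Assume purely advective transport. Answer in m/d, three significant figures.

Hydraulic gradient i = (214.78 − 214.67) / 94.7 = 0.11 / 94.7 = 0.001162
v = L / t = 436 / 50000 = 0.008720 m/d
K = v · n / i = 0.008720 × 0.13 / 0.001162 = 0.976 m/d

0.976 m/d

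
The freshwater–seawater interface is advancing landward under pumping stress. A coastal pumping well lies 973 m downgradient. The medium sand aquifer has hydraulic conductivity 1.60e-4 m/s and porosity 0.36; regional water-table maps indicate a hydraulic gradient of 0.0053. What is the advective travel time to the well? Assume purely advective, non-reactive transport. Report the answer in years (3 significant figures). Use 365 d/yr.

13.1 years

K = 1.60e-4 m/s × 86400 s/d = 13.82 m/d
q = Ki = 13.82 × 0.0053 = 0.07327 m/d
Average linear velocity = 0.07327 / 0.36 = 0.2035 m/d
t = L / v = 973 / 0.2035 = 4781 d
   = 4781 / 365 = 13.1 yr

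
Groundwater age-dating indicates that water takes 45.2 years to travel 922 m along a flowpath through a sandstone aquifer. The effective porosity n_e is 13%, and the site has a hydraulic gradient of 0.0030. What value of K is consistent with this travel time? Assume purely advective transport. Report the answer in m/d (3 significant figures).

t = 45.2 years = 16500 d
v = L / t = 922 / 16500 = 0.05589 m/d
K = v · n / i = 0.05589 × 0.13 / 0.0030 = 2.42 m/d

2.42 m/d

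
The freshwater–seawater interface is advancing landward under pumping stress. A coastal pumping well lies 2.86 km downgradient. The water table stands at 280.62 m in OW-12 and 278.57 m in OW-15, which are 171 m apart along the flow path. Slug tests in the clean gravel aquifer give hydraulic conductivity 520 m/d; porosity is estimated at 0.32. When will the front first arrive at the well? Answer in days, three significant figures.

Hydraulic gradient i = (280.62 − 278.57) / 171 = 2.05 / 171 = 0.01199
q = Ki = 520 × 0.01199 = 6.234 m/d
Average linear velocity = 6.234 / 0.32 = 19.48 m/d
L = 2.86 km = 2860 m
t = L / v = 2860 / 19.48 = 146.8 d

147 days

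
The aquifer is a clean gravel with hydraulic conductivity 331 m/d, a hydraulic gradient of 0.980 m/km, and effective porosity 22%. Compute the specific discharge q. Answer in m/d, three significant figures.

Specific discharge q = 331 × 9.8e-4 = 0.3244 m/d

0.324 m/d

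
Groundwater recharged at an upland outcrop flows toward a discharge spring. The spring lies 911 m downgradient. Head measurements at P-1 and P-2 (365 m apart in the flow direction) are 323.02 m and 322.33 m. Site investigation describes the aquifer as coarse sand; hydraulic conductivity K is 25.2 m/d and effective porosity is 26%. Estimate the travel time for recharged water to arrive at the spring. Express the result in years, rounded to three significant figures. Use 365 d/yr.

Hydraulic gradient i = (323.02 − 322.33) / 365 = 0.69 / 365 = 0.001890
Darcy flux q = K·i = 25.2 × 0.001890 = 0.04764 m/d
v = Ki/n = 25.2·0.001890/0.26 = 0.1832 m/d
t = L / v = 911 / 0.1832 = 4972 d
   = 4972 / 365 = 13.6 yr

13.6 years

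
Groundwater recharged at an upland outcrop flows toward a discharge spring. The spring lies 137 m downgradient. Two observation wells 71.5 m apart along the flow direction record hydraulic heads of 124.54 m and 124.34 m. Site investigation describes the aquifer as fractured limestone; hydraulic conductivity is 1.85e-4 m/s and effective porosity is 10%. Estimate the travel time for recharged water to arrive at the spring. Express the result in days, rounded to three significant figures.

Hydraulic gradient i = (124.54 − 124.34) / 71.5 = 0.20 / 71.5 = 0.002797
K = 1.85e-4 m/s × 86400 s/d = 15.98 m/d
q = Ki = 15.98 × 0.002797 = 0.04471 m/d
Seepage velocity v = q / n = 0.04471 / 0.10 = 0.4471 m/d
t = L / v = 137 / 0.4471 = 306.4 d

306 days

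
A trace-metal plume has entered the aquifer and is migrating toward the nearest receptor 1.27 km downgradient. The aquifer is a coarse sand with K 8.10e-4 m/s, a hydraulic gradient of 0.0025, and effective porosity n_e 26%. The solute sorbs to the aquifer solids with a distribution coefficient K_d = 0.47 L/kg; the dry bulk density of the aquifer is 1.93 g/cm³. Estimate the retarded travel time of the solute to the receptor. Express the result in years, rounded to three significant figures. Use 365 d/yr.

23.2 years

K = 8.10e-4 m/s × 86400 s/d = 69.98 m/d
Darcy flux q = K·i = 69.98 × 0.0025 = 0.1750 m/d
v_s = q/n_e = 0.1750/0.26 = 0.6729 m/d
Retardation R = 1 + ρ_b·K_d/n = 1 + 1.93×0.47/0.26 = 4.489
Contaminant velocity v_c = v/R = 0.6729/4.489 = 0.1499 m/d
L = 1.27 km = 1270 m
t = L/v_c = 1270/0.1499 = 8472 d
   = 8472/365 = 23.2 yr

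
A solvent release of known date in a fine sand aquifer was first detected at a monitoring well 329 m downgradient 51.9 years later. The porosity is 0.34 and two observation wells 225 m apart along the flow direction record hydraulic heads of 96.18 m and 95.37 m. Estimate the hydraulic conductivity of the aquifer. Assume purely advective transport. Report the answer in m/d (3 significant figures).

Hydraulic gradient i = (96.18 − 95.37) / 225 = 0.81 / 225 = 0.003600
t = 51.9 years = 18940 d
v = L / t = 329 / 18940 = 0.01737 m/d
K = v · n / i = 0.01737 × 0.34 / 0.003600 = 1.64 m/d

1.64 m/d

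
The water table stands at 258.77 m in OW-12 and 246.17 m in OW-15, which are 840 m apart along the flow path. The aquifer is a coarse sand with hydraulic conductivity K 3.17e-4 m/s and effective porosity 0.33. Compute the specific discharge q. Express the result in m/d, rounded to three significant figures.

0.411 m/d

Hydraulic gradient i = (258.77 − 246.17) / 840 = 12.60 / 840 = 0.01500
K = 3.17e-4 m/s × 86400 s/d = 27.39 m/d
Specific discharge q = 27.39 × 0.01500 = 0.4108 m/d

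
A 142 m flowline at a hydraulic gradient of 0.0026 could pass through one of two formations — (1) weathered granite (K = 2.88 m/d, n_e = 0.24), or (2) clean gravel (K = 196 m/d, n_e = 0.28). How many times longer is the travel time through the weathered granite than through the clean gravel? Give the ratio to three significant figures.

Unit 1 (weathered granite): v = 2.88×0.0026/0.24 = 0.03120 m/d, t = 142/0.03120 = 4551 d
Unit 2 (clean gravel): v = 196×0.0026/0.28 = 1.820 m/d, t = 142/1.820 = 78.02 d
t(weathered granite) / t(clean gravel) = 4551/78.02 = 58.3

58.3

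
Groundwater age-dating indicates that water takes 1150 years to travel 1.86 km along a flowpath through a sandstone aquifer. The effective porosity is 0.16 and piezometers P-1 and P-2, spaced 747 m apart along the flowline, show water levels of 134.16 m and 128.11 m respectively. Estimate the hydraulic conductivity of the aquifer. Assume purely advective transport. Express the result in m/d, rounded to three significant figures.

Hydraulic gradient i = (134.16 − 128.11) / 747 = 6.05 / 747 = 0.008099
t = 1150 years = 419800 d
L = 1.86 km = 1860 m
v = L / t = 1860 / 419800 = 0.004431 m/d
K = v · n / i = 0.004431 × 0.16 / 0.008099 = 0.0875 m/d

0.0875 m/d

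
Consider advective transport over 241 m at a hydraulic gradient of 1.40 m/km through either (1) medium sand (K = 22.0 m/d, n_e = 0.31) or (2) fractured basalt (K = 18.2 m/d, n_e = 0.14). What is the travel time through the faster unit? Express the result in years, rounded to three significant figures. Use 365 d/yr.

3.63 years

Unit 1 (medium sand): v = 22.0×0.0014/0.31 = 0.09935 m/d, t = 241/0.09935 = 2426 d
Unit 2 (fractured basalt): v = 18.2×0.0014/0.14 = 0.1820 m/d, t = 241/0.1820 = 1324 d
Faster: 1324 d / 365 = 3.63 yr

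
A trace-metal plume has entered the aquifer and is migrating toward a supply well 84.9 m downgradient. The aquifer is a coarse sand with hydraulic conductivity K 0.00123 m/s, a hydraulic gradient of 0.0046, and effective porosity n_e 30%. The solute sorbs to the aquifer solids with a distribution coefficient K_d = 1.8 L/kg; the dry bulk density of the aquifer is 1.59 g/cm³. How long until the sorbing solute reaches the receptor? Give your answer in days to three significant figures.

K = 0.00123 m/s × 86400 s/d = 106.3 m/d
q = Ki = 106.3 × 0.0046 = 0.4889 m/d
Average linear velocity = 0.4889 / 0.30 = 1.630 m/d
Retardation R = 1 + ρ_b·K_d/n = 1 + 1.59×1.8/0.30 = 10.54
Contaminant velocity v_c = v/R = 1.630/10.54 = 0.1546 m/d
t = L/v_c = 84.9/0.1546 = 549.2 d

549 days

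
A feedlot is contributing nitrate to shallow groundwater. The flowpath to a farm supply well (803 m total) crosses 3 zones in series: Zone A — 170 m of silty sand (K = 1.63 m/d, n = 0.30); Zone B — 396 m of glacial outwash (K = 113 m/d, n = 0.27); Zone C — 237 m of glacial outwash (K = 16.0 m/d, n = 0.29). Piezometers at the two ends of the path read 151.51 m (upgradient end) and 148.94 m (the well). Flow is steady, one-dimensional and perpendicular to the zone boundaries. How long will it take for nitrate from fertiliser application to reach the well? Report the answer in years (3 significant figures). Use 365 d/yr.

Total head drop ΔH = 151.51 − 148.94 = 2.57 m
Continuity: the same q passes through each zone, so ΔH = q·Σ(L_j/K_j) — the zones act as resistances in series.
Σ(L/K) = 170/1.63 + 396/113 + 237/16.0 = 104.3 + 3.504 + 14.81 = 122.6 d
q = ΔH / Σ(L/K) = 2.57 / 122.6 = 0.02096 m/d (same in every zone)
Zone A: v = q/n = 0.02096/0.30 = 0.06987 m/d → t_A = 170/0.06987 = 2433 d
Zone B: v = q/n = 0.02096/0.27 = 0.07763 m/d → t_B = 396/0.07763 = 5101 d
Zone C: v = q/n = 0.02096/0.29 = 0.07228 m/d → t_C = 237/0.07228 = 3279 d
Total t = 2433 + 5101 + 3279 = 10810 d
   = 10810 / 365 = 29.6 yr

29.6 years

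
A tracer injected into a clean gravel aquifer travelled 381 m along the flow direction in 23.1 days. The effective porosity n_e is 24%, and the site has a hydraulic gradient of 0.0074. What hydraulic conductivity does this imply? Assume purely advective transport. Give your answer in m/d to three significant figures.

535 m/d

v = L / t = 381 / 23.1 = 16.49 m/d
K = v · n / i = 16.49 × 0.24 / 0.0074 = 535 m/d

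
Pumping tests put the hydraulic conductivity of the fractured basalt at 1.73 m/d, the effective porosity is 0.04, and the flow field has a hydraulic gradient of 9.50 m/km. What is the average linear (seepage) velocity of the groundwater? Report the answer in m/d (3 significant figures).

0.411 m/d

Specific discharge q = 1.73 × 0.0095 = 0.01643 m/d
Seepage velocity v = q / n = 0.01643 / 0.04 = 0.4109 m/d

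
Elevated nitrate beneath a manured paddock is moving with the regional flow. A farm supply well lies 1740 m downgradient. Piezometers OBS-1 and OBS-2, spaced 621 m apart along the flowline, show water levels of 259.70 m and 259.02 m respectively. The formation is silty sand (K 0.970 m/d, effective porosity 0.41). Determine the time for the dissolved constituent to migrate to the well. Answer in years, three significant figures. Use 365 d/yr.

Hydraulic gradient i = (259.70 − 259.02) / 621 = 0.68 / 621 = 0.001095
q = Ki = 0.970 × 0.001095 = 0.001062 m/d
v_s = q/n_e = 0.001062/0.41 = 0.002591 m/d
t = L / v = 1740 / 0.002591 = 671700 d
   = 671700 / 365 = 1840 yr

1840 years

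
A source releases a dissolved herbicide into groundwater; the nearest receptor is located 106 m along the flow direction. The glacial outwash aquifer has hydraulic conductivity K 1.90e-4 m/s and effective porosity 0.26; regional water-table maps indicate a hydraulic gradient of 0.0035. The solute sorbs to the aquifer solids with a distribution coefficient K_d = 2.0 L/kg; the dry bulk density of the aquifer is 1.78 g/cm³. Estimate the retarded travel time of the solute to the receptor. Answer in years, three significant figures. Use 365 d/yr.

19.3 years

K = 1.90e-4 m/s × 86400 s/d = 16.42 m/d
q = Ki = 16.42 × 0.0035 = 0.05746 m/d
v = Ki/n = 16.42·0.0035/0.26 = 0.2210 m/d
Retardation R = 1 + ρ_b·K_d/n = 1 + 1.78×2.0/0.26 = 14.69
Contaminant velocity v_c = v/R = 0.2210/14.69 = 0.01504 m/d
t = L/v_c = 106/0.01504 = 7047 d
   = 7047/365 = 19.3 yr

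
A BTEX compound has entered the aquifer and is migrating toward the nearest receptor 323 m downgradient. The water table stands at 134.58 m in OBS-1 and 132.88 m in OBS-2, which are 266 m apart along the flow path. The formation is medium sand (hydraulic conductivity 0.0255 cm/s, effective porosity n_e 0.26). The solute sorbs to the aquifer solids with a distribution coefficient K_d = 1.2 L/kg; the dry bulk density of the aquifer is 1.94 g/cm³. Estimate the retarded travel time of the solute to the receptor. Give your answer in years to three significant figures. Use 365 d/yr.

16.3 years

Hydraulic gradient i = (134.58 − 132.88) / 266 = 1.70 / 266 = 0.006391
K = 0.0255 cm/s × 864 = 22.03 m/d
Darcy flux q = K·i = 22.03 × 0.006391 = 0.1408 m/d
Seepage velocity v = q / n = 0.1408 / 0.26 = 0.5416 m/d
Retardation R = 1 + ρ_b·K_d/n = 1 + 1.94×1.2/0.26 = 9.954
Contaminant velocity v_c = v/R = 0.5416/9.954 = 0.05441 m/d
t = L/v_c = 323/0.05441 = 5937 d
   = 5937/365 = 16.3 yr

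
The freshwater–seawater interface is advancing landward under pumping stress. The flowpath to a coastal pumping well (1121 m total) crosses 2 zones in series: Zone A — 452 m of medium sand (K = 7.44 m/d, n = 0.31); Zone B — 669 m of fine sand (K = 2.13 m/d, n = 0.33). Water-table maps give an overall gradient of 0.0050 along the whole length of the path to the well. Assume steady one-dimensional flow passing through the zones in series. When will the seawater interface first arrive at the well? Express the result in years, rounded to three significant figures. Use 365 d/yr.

66.1 years

Steady 1-D flow in series ⇒ the Darcy flux q is identical in every zone and the zone head losses add (resistances L/K in series).
Σ(L/K) = 452/7.44 + 669/2.13 = 60.75 + 314.1 = 374.8 d
K_eq = L_total / Σ(L/K) = 1121 / 374.8 = 2.991 m/d
q = K_eq · i = 2.991 × 0.0050 = 0.01495 m/d (same in every zone)
Zone A: v = q/n = 0.01495/0.31 = 0.04824 m/d → t_A = 452/0.04824 = 9371 d
Zone B: v = q/n = 0.01495/0.33 = 0.04531 m/d → t_B = 669/0.04531 = 14760 d
Total t = 9371 + 14760 = 24130 d
   = 24130 / 365 = 66.1 yr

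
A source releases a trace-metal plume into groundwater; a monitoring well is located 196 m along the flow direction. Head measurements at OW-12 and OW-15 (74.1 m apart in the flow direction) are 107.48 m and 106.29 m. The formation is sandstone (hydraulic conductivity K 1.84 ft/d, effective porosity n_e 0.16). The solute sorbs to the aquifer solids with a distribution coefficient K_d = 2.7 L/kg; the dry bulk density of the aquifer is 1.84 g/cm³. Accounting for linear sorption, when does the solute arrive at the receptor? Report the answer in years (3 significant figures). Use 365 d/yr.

Hydraulic gradient i = (107.48 − 106.29) / 74.1 = 1.19 / 74.1 = 0.01606
K = 1.84 ft/d × 0.3048 = 0.5608 m/d
Darcy flux q = K·i = 0.5608 × 0.01606 = 0.009007 m/d
v_s = q/n_e = 0.009007/0.16 = 0.05629 m/d
Retardation R = 1 + ρ_b·K_d/n = 1 + 1.84×2.7/0.16 = 32.05
Contaminant velocity v_c = v/R = 0.05629/32.05 = 0.001756 m/d
t = L/v_c = 196/0.001756 = 111600 d
   = 111600/365 = 306 yr

306 years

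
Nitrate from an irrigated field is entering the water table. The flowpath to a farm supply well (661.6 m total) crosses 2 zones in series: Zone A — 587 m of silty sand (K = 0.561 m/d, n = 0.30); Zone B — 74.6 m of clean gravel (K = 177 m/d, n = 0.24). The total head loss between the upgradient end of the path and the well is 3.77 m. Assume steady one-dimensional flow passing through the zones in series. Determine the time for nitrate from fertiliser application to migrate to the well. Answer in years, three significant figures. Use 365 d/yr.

148 years

Continuity: the same q passes through each zone, so ΔH = q·Σ(L_j/K_j) — the zones act as resistances in series.
Σ(L/K) = 587/0.561 + 74.6/177 = 1046 + 0.4215 = 1047 d
q = ΔH / Σ(L/K) = 3.77 / 1047 = 0.003602 m/d (same in every zone)
Zone A: v = q/n = 0.003602/0.30 = 0.01201 m/d → t_A = 587/0.01201 = 48900 d
Zone B: v = q/n = 0.003602/0.24 = 0.01501 m/d → t_B = 74.6/0.01501 = 4971 d
Total t = 48900 + 4971 = 53870 d
   = 53870 / 365 = 148 yr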